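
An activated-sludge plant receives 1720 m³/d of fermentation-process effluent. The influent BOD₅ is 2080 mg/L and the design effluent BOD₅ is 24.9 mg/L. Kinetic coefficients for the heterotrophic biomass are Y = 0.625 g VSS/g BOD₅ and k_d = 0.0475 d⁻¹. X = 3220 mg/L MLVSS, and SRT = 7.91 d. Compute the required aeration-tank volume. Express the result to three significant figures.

From the SRT design equation V = Y Q (S₀−S) θ_c / [X (1 + k_d θ_c)] = 0.625 × 1720 × (2080 − 24.9) × 7.91 / [3220 × (1 + 0.0475 × 7.91)] = 1.75×10^7 / 4430 = 3945 m³.

V ≈ 3940 m³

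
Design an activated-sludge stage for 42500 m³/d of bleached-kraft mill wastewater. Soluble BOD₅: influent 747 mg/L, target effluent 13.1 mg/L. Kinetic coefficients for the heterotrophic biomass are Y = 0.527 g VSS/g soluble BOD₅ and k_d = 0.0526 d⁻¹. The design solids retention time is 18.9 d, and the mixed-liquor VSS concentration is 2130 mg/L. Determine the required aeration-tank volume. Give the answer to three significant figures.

V ≈ 73100 m³

From the SRT design equation V = Y Q (S₀−S) θ_c / [X (1 + k_d θ_c)] = 0.527 × 42500 × (747 − 13.1) × 18.9 / [2130 × (1 + 0.0526 × 18.9)] = 3.11×10^8 / 4248 = 73141 m³.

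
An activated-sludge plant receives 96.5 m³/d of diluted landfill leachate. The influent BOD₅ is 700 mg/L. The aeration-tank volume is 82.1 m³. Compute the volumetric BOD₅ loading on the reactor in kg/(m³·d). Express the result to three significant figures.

Applied BOD₅ load per unit volume = Q·S₀/V = (96.5 × 700/1000)/82.10 = 0.8228 kg BOD₅·m⁻³·d⁻¹.

L_v ≈ 0.823 kg BOD₅/(m³·d)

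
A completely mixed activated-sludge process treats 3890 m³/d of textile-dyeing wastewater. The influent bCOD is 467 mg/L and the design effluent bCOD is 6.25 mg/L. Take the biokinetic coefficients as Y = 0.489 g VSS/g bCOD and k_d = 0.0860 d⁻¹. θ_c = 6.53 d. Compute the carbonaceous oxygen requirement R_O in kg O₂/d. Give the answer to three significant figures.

Correct the yield for decay: Y_obs = Y/(1 + k_d θ_c) = 0.489 / (1 + 0.0860 × 6.53) = 0.489 / 1.562 = 0.3131.
ΔS = 467 − 6.25 = 460.8 mg/L, so the substrate removal rate is 3890 × 460.8/1000 = 1792 kg bCOD/d.
P_X = Y_obs·Q·(S₀ − S) = 0.3131 × 1792 = 561.3 kg VSS/d.
R_O = Q·ΔS − 1.42 P_X = 1792 − 797.0 = 995.3 kg O₂/d.

R_O ≈ 995 kg O₂/d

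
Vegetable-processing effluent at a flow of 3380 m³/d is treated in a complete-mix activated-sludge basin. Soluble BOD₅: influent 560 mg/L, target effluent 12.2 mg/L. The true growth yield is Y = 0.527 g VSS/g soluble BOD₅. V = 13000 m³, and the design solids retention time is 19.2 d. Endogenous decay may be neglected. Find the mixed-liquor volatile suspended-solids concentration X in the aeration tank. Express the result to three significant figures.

X ≈ 1440 mg/L

X = Y·Q·ΔS·θ_c / V = 0.527 × 3380 × (560 − 12.2) × 19.2 / 13000 = 1441 mg/L.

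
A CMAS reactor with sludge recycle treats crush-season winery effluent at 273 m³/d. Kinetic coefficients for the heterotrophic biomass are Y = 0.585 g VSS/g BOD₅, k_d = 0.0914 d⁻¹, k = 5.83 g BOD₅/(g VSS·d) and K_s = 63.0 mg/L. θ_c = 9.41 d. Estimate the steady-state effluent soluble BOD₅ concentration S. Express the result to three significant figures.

From the Monod/SRT balance for a CMAS, S = K_s·(1+k_d θ_c)/[θ_c·(Y k − k_d) − 1] = 63.0 × (1 + 0.0914 × 9.41) / [9.41 × (0.585 × 5.83 − 0.0914) − 1] = 117.2 / 30.23 = 3.876 mg/L.

S ≈ 3.88 mg/L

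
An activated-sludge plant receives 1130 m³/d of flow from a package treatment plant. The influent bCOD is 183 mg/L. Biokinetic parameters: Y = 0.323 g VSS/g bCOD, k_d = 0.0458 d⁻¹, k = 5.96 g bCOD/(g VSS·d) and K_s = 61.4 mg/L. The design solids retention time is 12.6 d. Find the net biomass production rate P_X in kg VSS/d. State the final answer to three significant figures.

From the Monod/SRT balance for a CMAS, S = K_s·(1+k_d θ_c)/[θ_c·(Y k − k_d) − 1] = 61.4 × (1 + 0.0458 × 12.6) / [12.6 × (0.323 × 5.96 − 0.0458) − 1] = 96.83 / 22.68 = 4.270 mg/L.
Observed yield with endogenous decay: Y_obs = Y / (1 + k_d·θ_c) = 0.323 / (1 + 0.0458 × 12.6) = 0.323 / 1.577 = 0.2048 g VSS/g bCOD.
ΔS = 183 − 4.27 = 178.7 mg/L, so the substrate removal rate is 1130 × 178.7/1000 = 202.0 kg bCOD/d.
So the net sludge growth is P_X = 0.2048 × 202.0 = 41.36 kg VSS/d.

P_X ≈ 41.4 kg VSS/d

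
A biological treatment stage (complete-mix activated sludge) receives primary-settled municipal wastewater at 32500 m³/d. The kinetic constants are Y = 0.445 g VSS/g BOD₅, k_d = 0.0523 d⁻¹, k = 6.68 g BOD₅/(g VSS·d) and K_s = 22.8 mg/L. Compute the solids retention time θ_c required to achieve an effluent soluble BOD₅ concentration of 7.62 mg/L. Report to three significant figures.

θ_c ≈ 1.44 d

From 1/θ_c = Y·k·S/(K_s + S) − k_d: Y·k·S/(K_s+S) = 0.445 × 6.68 × 7.62 / (22.8 + 7.62) = 0.7446 d⁻¹.
Then 1/θ_c = μ − k_d = 0.7446 − 0.0523 = 0.6923 d⁻¹, giving θ_c = 1.444 d.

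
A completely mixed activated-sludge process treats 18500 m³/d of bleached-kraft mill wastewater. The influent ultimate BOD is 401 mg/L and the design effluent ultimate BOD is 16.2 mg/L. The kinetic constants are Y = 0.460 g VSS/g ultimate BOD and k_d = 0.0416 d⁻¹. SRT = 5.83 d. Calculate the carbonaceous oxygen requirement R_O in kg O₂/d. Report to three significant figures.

R_O ≈ 3380 kg O₂/d

Observed yield with endogenous decay: Y_obs = Y / (1 + k_d·θ_c) = 0.460 / (1 + 0.0416 × 5.83) = 0.460 / 1.243 = 0.3702 g VSS/g ultimate BOD.
Q·(S₀ − S) = 18500 × (401 − 16.2) × 10⁻³ = 7119 kg/d removed.
Net sludge production P_X = 0.3702 × 7119 = 2635 kg VSS/d.
R_O = Q·ΔS − 1.42 P_X = 7119 − 3742 = 3376 kg O₂/d.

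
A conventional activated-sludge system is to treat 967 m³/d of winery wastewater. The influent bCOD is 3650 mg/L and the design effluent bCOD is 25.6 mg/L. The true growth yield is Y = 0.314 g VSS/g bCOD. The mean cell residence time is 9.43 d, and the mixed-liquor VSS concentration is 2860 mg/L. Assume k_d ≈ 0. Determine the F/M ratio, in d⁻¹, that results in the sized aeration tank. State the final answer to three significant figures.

V·X = Y·Q·ΔS·θ_c gives V = 0.314 × 967 × (3650 − 25.6) × 9.43 / 2860 = 3629 m³.
F/M = Q·S₀ / (V·X) = 967 × 3650 / (3629 × 2860) = 0.3401 g bCOD·(g VSS·d)⁻¹.

F/M ≈ 0.340 d⁻¹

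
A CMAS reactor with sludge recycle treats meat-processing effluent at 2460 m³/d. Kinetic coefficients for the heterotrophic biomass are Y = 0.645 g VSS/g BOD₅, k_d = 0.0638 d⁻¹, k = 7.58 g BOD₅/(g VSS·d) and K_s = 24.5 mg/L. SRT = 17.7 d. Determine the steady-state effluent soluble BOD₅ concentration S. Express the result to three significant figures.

S ≈ 0.618 mg/L

Effluent substrate depends only on kinetics and SRT: S = K_s(1 + k_d θ_c) / [θ_c(Yk − k_d) − 1] = 24.5 × (1 + 0.0638 × 17.7) / [17.7 × (0.645 × 7.58 − 0.0638) − 1] = 52.17 / 84.41 = 0.6180 mg/L.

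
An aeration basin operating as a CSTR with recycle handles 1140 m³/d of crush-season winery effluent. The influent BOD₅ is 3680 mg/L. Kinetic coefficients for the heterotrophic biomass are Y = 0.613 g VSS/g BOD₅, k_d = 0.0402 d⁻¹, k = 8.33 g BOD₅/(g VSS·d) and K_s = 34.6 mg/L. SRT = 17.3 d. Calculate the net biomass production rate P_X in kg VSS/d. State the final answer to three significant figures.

For a completely mixed reactor with recycle the Lawrence–McCarty relation gives S = K_s·(1 + k_d·θ_c) / [θ_c·(Y·k − k_d) − 1] = 34.6 × (1 + 0.0402 × 17.3) / [17.3 × (0.613 × 8.33 − 0.0402) − 1] = 58.66 / 86.64 = 0.6771 mg/L.
Observed yield with endogenous decay: Y_obs = Y / (1 + k_d·θ_c) = 0.613 / (1 + 0.0402 × 17.3) = 0.613 / 1.695 = 0.3616 g VSS/g BOD₅.
ΔS = 3680 − 0.677 = 3679 mg/L, so the substrate removal rate is 1140 × 3679/1000 = 4194 kg BOD₅/d.
Net biomass production P_X = Y_obs × Q·(S₀ − S) = 0.3616 × 4194 = 1517 kg VSS/d.

P_X ≈ 1520 kg VSS/d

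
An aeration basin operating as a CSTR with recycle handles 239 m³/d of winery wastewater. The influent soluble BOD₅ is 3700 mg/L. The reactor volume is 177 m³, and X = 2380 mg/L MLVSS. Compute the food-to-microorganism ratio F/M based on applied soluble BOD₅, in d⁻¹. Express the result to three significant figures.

F/M ≈ 2.10 d⁻¹

F/M = Q·S₀ / (V·X) = 239 × 3700 / (177.0 × 2380) = 2.099 g soluble BOD₅·(g VSS·d)⁻¹.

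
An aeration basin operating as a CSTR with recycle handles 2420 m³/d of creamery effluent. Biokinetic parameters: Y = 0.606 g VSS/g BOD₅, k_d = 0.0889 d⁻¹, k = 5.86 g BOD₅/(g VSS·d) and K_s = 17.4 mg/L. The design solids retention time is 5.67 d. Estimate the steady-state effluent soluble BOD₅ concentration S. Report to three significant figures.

Effluent substrate depends only on kinetics and SRT: S = K_s(1 + k_d θ_c) / [θ_c(Yk − k_d) − 1] = 17.4 × (1 + 0.0889 × 5.67) / [5.67 × (0.606 × 5.86 − 0.0889) − 1] = 26.17 / 18.63 = 1.405 mg/L.

S ≈ 1.40 mg/L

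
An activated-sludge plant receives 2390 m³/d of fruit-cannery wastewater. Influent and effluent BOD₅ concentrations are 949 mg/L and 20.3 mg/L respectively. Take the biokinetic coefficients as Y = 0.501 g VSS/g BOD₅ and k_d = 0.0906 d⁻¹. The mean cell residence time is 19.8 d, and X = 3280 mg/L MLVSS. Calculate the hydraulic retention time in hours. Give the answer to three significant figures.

τ ≈ 24.1 h

Rearranging the biomass balance for a CMAS with decay, V = Y·Q·ΔS·θ_c / [X·(1+k_d θ_c)] = 0.501 × 2390 × (949 − 20.3) × 19.8 / [3280 × (1 + 0.0906 × 19.8)] = 2.2×10^7 / 9164 = 2403 m³.
Hydraulic retention time τ = V/Q = 2403 / 2390 = 1.005 d = 24.13 h.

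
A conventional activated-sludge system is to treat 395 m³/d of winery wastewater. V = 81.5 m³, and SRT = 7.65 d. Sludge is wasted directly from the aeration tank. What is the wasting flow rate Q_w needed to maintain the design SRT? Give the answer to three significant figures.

With mixed-liquor wasting, θ_c = V/Q_w, so Q_w = V/θ_c = 81.50/7.65 = 10.65 m³/d.

Q_w ≈ 10.7 m³/d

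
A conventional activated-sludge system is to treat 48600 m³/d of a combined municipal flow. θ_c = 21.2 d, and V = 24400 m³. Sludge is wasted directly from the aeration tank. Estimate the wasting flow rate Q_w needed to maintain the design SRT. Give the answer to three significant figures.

Q_w ≈ 1150 m³/d

With mixed-liquor wasting, θ_c = V/Q_w, so Q_w = V/θ_c = 24400/21.2 = 1151 m³/d.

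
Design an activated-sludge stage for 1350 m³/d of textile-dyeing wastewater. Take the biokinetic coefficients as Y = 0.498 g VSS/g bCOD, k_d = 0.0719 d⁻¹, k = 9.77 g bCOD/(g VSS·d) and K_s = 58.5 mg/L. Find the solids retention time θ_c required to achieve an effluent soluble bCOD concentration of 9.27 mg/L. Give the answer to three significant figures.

From 1/θ_c = Y·k·S/(K_s + S) − k_d: Y·k·S/(K_s+S) = 0.498 × 9.77 × 9.27 / (58.5 + 9.27) = 0.6655 d⁻¹.
Then 1/θ_c = μ − k_d = 0.6655 − 0.0719 = 0.5936 d⁻¹, giving θ_c = 1.685 d.

θ_c ≈ 1.68 d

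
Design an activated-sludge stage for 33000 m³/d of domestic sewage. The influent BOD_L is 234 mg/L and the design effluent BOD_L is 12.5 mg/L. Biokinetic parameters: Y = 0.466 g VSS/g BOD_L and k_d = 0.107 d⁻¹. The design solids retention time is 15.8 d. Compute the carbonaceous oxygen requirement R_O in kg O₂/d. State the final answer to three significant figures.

R_O ≈ 5510 kg O₂/d

Y_obs = Y / (1 + k_d θ_c) = 0.466 / (1 + 0.107 × 15.8) = 0.466 / 2.691 = 0.1732.
Q·(S₀ − S) = 33000 × (234 − 12.5) × 10⁻³ = 7310 kg/d removed.
Net sludge production P_X = 0.1732 × 7310 = 1266 kg VSS/d.
R_O = Q·ΔS − 1.42 P_X = 7310 − 1798 = 5512 kg O₂/d.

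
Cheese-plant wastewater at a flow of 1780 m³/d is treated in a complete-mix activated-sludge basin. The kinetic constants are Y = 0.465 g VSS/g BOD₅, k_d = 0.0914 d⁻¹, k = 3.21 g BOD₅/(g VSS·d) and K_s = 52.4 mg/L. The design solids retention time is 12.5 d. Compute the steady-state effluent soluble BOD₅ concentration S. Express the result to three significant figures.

From the Monod/SRT balance for a CMAS, S = K_s·(1+k_d θ_c)/[θ_c·(Y k − k_d) − 1] = 52.4 × (1 + 0.0914 × 12.5) / [12.5 × (0.465 × 3.21 − 0.0914) − 1] = 112.3 / 16.52 = 6.798 mg/L.

S ≈ 6.80 mg/L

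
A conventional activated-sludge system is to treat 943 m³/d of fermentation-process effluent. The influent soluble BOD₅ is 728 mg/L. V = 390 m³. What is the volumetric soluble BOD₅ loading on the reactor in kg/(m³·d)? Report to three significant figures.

L_v ≈ 1.76 kg soluble BOD₅/(m³·d)

L_v = Q S₀ / V = 943 × 728 × 10⁻³ / 390.0 = 1.760 kg/(m³·d).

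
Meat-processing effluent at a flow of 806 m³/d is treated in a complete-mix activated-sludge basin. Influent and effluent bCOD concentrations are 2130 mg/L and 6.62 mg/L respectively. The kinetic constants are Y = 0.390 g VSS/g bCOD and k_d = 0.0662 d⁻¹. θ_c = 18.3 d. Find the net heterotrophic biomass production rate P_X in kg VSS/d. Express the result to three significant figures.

P_X ≈ 302 kg VSS/d

Y_obs = Y / (1 + k_d θ_c) = 0.390 / (1 + 0.0662 × 18.3) = 0.390 / 2.211 = 0.1764.
Substrate removed = Q·(S₀ − S) = 806 m³/d × (2130 − 6.62) g/m³ = 1.71×10^6 g/d = 1711 kg/d.
P_X = Y_obs · Q(S₀ − S) = 0.1764 × 1711 = 301.8 kg VSS/d.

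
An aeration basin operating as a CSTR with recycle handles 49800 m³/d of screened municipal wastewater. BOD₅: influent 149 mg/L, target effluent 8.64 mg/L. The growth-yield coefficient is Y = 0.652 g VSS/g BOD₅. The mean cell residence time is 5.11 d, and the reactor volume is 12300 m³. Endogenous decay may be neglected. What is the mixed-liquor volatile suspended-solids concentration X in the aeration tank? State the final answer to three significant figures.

X ≈ 1890 mg/L

X = Y·Q·ΔS·θ_c / V = 0.652 × 49800 × (149 − 8.64) × 5.11 / 12300 = 1893 mg/L.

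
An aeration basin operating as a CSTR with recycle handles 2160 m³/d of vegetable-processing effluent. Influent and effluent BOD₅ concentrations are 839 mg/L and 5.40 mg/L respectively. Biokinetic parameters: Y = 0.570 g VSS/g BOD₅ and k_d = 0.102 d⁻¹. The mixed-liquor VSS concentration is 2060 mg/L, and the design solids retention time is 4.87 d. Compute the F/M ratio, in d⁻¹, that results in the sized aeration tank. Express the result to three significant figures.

F/M ≈ 0.543 d⁻¹

From the SRT design equation V = Y Q (S₀−S) θ_c / [X (1 + k_d θ_c)] = 0.570 × 2160 × (839 − 5.40) × 4.87 / [2060 × (1 + 0.102 × 4.87)] = 5×10^6 / 3083 = 1621 m³.
Food-to-microorganism ratio F/M = Q S₀ / (V X) = 2160 × 839 / (1621 × 2060) = 0.5427 d⁻¹.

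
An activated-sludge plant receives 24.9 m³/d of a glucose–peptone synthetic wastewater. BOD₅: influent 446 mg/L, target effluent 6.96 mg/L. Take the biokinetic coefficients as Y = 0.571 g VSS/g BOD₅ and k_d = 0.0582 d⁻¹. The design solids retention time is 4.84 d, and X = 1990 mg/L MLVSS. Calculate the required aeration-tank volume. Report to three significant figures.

Steady-state biomass mass balance: V·X·(1 + k_d·θ_c) = Y·Q·(S₀ − S)·θ_c, so V = 0.571 × 24.9 × (446 − 6.96) × 4.84 / [1990 × (1 + 0.0582 × 4.84)] = 3.02×10^4 / 2551 = 11.85 m³.

V ≈ 11.8 m³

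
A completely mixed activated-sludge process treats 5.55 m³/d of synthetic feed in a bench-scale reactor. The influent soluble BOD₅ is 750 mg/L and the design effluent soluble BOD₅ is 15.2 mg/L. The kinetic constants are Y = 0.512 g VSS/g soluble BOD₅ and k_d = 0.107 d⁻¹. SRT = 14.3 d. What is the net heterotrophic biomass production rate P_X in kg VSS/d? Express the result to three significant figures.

P_X ≈ 0.825 kg VSS/d

Correct the yield for decay: Y_obs = Y/(1 + k_d θ_c) = 0.512 / (1 + 0.107 × 14.3) = 0.512 / 2.530 = 0.2024.
Mass of soluble BOD₅ removed per day: Q(S₀ − S) = 5.55 × 734.8 g/m³ = 4.078 kg/d.
P_X = Y_obs · Q(S₀ − S) = 0.2024 × 4.078 = 0.8253 kg VSS/d.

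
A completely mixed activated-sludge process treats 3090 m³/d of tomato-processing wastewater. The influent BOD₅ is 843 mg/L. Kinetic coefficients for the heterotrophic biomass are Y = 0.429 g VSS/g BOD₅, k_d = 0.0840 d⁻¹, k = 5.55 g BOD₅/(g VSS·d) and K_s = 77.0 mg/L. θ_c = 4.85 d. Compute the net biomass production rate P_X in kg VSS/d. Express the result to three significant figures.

Effluent substrate depends only on kinetics and SRT: S = K_s(1 + k_d θ_c) / [θ_c(Yk − k_d) − 1] = 77.0 × (1 + 0.0840 × 4.85) / [4.85 × (0.429 × 5.55 − 0.0840) − 1] = 108.4 / 10.14 = 10.69 mg/L.
Correct the yield for decay: Y_obs = Y/(1 + k_d θ_c) = 0.429 / (1 + 0.0840 × 4.85) = 0.429 / 1.407 = 0.3048.
ΔS = 843 − 10.7 = 832.3 mg/L, so the substrate removal rate is 3090 × 832.3/1000 = 2572 kg BOD₅/d.
P_X = Y_obs · Q(S₀ − S) = 0.3048 × 2572 = 783.9 kg VSS/d.

P_X ≈ 784 kg VSS/d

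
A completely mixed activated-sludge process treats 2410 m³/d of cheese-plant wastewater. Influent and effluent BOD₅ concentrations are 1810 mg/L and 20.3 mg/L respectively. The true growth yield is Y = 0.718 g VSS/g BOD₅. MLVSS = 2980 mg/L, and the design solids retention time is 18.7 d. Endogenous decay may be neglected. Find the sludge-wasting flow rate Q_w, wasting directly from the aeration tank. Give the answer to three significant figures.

Biomass mass balance (decay neglected): V·X = Y·Q·(S₀ − S)·θ_c, so V = 0.718 × 2410 × (1810 − 20.3) × 18.7 / 2980 = 19433 m³.
Wasting from the aeration tank: Q_w = V / θ_c = 19433 / 18.7 = 1039 m³/d.

Q_w ≈ 1040 m³/d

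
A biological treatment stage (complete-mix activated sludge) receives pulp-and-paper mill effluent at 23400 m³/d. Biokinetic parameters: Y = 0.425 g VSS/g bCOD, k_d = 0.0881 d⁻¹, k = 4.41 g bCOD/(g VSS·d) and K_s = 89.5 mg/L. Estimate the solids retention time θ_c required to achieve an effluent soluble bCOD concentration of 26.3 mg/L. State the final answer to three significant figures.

At the target effluent, Y k S/(K_s+S) = 0.425×4.41×26.3/115.8 = 0.4257 d⁻¹.
1/θ_c = 0.4257 − 0.0881 = 0.3376 d⁻¹, so θ_c = 2.962 d.

θ_c ≈ 2.96 d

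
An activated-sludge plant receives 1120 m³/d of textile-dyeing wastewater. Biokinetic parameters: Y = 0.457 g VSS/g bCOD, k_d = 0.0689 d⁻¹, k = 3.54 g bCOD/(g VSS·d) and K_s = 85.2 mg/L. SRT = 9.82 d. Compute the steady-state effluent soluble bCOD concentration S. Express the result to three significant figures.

From the Monod/SRT balance for a CMAS, S = K_s·(1+k_d θ_c)/[θ_c·(Y k − k_d) − 1] = 85.2 × (1 + 0.0689 × 9.82) / [9.82 × (0.457 × 3.54 − 0.0689) − 1] = 142.8 / 14.21 = 10.05 mg/L.

S ≈ 10.1 mg/L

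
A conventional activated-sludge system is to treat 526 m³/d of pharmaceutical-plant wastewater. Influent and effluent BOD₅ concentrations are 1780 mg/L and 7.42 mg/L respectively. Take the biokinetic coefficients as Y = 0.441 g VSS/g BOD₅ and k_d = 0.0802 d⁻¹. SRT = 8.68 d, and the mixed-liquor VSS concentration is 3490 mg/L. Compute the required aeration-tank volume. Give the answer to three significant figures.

V ≈ 603 m³

Rearranging the biomass balance for a CMAS with decay, V = Y·Q·ΔS·θ_c / [X·(1+k_d θ_c)] = 0.441 × 526 × (1780 − 7.42) × 8.68 / [3490 × (1 + 0.0802 × 8.68)] = 3.57×10^6 / 5920 = 602.9 m³.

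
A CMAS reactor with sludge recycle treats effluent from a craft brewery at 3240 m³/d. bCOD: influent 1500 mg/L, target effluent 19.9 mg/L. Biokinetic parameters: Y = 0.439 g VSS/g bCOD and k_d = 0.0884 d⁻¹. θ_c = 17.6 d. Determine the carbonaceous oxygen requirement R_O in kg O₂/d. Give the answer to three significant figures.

Correct the yield for decay: Y_obs = Y/(1 + k_d θ_c) = 0.439 / (1 + 0.0884 × 17.6) = 0.439 / 2.556 = 0.1718.
Mass of bCOD removed per day: Q(S₀ − S) = 3240 × 1480 g/m³ = 4796 kg/d.
Biomass synthesised: P_X = Y_obs × 4796 = 823.7 kg VSS/d.
R_O = Q·ΔS − 1.42 P_X = 4796 − 1170 = 3626 kg O₂/d.

R_O ≈ 3630 kg O₂/d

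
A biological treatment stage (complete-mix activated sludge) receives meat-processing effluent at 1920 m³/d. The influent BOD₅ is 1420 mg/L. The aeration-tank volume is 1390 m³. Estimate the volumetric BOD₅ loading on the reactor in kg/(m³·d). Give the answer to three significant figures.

L_v ≈ 1.96 kg BOD₅/(m³·d)

Applied BOD₅ load per unit volume = Q·S₀/V = (1920 × 1420/1000)/1390 = 1.961 kg BOD₅·m⁻³·d⁻¹.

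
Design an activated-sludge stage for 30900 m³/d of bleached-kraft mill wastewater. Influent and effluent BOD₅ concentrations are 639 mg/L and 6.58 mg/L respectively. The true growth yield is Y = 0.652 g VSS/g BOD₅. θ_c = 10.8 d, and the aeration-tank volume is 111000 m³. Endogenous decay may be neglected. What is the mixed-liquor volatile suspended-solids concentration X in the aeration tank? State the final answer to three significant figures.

X ≈ 1240 mg/L

Without decay, X = Y Q (S₀−S) θ_c / V = 0.652 × 30900 × (639 − 6.58) × 10.8 / 111000 = 1240 mg/L.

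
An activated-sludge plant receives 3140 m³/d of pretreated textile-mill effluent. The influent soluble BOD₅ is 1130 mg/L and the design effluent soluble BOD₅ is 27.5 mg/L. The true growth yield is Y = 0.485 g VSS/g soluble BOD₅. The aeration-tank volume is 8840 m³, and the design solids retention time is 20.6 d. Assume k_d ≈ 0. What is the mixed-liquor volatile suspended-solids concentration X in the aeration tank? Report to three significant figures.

X ≈ 3910 mg/L

X = Y·Q·ΔS·θ_c / V = 0.485 × 3140 × (1130 − 27.5) × 20.6 / 8840 = 3913 mg/L.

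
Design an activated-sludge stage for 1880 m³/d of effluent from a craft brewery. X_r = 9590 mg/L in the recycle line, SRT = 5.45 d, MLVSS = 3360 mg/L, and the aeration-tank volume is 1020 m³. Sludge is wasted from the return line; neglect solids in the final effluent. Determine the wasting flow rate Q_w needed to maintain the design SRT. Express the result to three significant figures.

Q_w ≈ 65.6 m³/d

θ_c = V·X/(Q_w·X_r) when wasting from the recycle, so Q_w = V·X/(θ_c·X_r) = 1020 × 3360 / (5.45 × 9590) = 65.57 m³/d.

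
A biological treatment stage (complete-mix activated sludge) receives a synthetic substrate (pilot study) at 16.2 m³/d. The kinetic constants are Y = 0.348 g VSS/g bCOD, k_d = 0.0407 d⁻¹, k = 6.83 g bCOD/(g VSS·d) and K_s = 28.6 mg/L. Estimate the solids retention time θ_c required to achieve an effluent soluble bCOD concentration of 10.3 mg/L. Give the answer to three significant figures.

θ_c ≈ 1.70 d

Specific growth rate at S = 10.3 mg/L: μ = YkS/(K_s+S) = 0.348·6.83·10.3/(28.6+10.3) = 0.6293 d⁻¹.
1/θ_c = 0.6293 − 0.0407 = 0.5886 d⁻¹, so θ_c = 1.699 d.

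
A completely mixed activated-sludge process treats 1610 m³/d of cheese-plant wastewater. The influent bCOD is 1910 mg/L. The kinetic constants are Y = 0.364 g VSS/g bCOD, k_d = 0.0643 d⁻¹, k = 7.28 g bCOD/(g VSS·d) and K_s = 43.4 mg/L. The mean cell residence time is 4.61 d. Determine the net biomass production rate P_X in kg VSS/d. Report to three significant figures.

For a completely mixed reactor with recycle the Lawrence–McCarty relation gives S = K_s·(1 + k_d·θ_c) / [θ_c·(Y·k − k_d) − 1] = 43.4 × (1 + 0.0643 × 4.61) / [4.61 × (0.364 × 7.28 − 0.0643) − 1] = 56.26 / 10.92 = 5.153 mg/L.
The observed yield is Y_obs = Y/(1 + k_d·θ_c) = 0.364 / (1 + 0.0643 × 4.61) = 0.364 / 1.296 = 0.2808 g VSS per g bCOD removed.
ΔS = 1910 − 5.15 = 1905 mg/L, so the substrate removal rate is 1610 × 1905/1000 = 3067 kg bCOD/d.
P_X = Y_obs · Q(S₀ − S) = 0.2808 × 3067 = 861.1 kg VSS/d.

P_X ≈ 861 kg VSS/d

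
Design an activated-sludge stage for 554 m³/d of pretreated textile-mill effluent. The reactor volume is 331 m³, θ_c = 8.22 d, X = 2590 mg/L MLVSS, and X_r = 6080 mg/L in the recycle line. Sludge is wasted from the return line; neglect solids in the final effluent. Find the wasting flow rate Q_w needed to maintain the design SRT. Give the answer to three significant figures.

θ_c = V·X/(Q_w·X_r) when wasting from the recycle, so Q_w = V·X/(θ_c·X_r) = 331.0 × 2590 / (8.22 × 6080) = 17.15 m³/d.

Q_w ≈ 17.2 m³/d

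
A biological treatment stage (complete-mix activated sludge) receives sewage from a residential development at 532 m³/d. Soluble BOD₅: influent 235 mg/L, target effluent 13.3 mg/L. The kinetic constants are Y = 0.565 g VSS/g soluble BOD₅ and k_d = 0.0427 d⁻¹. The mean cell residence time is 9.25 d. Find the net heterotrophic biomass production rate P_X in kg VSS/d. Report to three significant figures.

Y_obs = Y / (1 + k_d θ_c) = 0.565 / (1 + 0.0427 × 9.25) = 0.565 / 1.395 = 0.4050.
Mass of soluble BOD₅ removed per day: Q(S₀ − S) = 532 × 221.7 g/m³ = 117.9 kg/d.
So the net sludge growth is P_X = 0.4050 × 117.9 = 47.77 kg VSS/d.

P_X ≈ 47.8 kg VSS/d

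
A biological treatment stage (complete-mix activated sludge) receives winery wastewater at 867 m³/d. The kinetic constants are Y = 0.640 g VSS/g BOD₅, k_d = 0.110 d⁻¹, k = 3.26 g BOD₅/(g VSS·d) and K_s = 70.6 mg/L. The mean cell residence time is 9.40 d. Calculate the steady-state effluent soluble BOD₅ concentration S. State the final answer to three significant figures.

S ≈ 8.17 mg/L

Effluent substrate depends only on kinetics and SRT: S = K_s(1 + k_d θ_c) / [θ_c(Yk − k_d) − 1] = 70.6 × (1 + 0.110 × 9.40) / [9.40 × (0.640 × 3.26 − 0.110) − 1] = 143.6 / 17.58 = 8.169 mg/L.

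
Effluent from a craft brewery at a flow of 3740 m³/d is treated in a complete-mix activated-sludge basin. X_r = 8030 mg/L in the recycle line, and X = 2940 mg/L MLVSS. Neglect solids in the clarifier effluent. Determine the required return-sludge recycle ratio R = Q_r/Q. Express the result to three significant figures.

R ≈ 0.578

R = Q_r/Q = X/(X_r − X) = 2940 / (8030 − 2940) = 0.5776.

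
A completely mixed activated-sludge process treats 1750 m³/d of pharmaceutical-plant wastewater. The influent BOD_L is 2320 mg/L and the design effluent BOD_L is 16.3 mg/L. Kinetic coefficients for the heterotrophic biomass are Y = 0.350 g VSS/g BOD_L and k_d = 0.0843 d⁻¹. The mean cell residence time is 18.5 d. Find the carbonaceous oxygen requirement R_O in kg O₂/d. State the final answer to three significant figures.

Y_obs = Y / (1 + k_d θ_c) = 0.350 / (1 + 0.0843 × 18.5) = 0.350 / 2.560 = 0.1367.
ΔS = 2320 − 16.3 = 2304 mg/L, so the substrate removal rate is 1750 × 2304/1000 = 4031 kg BOD_L/d.
Biomass synthesised: P_X = Y_obs × 4031 = 551.3 kg VSS/d.
R_O = Q·(S₀ − S) − 1.42·P_X = 4031 − 1.42 × 551.3 = 3249 kg O₂/d.

R_O ≈ 3250 kg O₂/d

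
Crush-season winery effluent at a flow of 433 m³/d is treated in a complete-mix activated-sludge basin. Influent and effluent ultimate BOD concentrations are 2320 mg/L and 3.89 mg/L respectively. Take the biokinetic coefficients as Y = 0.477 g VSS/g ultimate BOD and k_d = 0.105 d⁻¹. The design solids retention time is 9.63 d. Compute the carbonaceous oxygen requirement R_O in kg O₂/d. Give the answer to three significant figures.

Y_obs = Y / (1 + k_d θ_c) = 0.477 / (1 + 0.105 × 9.63) = 0.477 / 2.011 = 0.2372.
Mass of ultimate BOD removed per day: Q(S₀ − S) = 433 × 2316 g/m³ = 1003 kg/d.
P_X = Y_obs·Q·(S₀ − S) = 0.2372 × 1003 = 237.9 kg VSS/d.
Carbonaceous O₂ demand = substrate oxidised − cell-mass equivalent = 1003 − 1.42 × 237.9 = 665.1 kg O₂/d.

R_O ≈ 665 kg O₂/d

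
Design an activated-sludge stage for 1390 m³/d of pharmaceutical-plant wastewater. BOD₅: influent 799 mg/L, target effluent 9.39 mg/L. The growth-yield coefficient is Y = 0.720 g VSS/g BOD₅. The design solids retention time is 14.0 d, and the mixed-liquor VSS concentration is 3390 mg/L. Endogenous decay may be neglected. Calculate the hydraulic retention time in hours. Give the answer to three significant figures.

τ ≈ 56.3 h

V·X = Y·Q·ΔS·θ_c gives V = 0.720 × 1390 × (799 − 9.39) × 14.0 / 3390 = 3264 m³.
Hydraulic retention time τ = V/Q = 3264 / 1390 = 2.348 d = 56.35 h.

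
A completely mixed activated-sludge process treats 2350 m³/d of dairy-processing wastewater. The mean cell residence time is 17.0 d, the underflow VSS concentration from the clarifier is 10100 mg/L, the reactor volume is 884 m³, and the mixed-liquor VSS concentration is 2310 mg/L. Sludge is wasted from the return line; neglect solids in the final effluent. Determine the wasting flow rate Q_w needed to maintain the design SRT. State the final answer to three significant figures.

Q_w ≈ 11.9 m³/d

θ_c = V·X/(Q_w·X_r) when wasting from the recycle, so Q_w = V·X/(θ_c·X_r) = 884.0 × 2310 / (17.0 × 10100) = 11.89 m³/d.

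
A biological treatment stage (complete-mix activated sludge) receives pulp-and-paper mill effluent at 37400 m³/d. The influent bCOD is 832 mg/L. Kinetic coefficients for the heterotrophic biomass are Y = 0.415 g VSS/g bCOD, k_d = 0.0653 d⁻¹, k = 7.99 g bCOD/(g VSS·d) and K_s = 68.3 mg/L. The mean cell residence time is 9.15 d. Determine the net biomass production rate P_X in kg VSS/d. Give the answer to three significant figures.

P_X ≈ 8050 kg VSS/d

Effluent substrate depends only on kinetics and SRT: S = K_s(1 + k_d θ_c) / [θ_c(Yk − k_d) − 1] = 68.3 × (1 + 0.0653 × 9.15) / [9.15 × (0.415 × 7.99 − 0.0653) − 1] = 109.1 / 28.74 = 3.796 mg/L.
The observed yield is Y_obs = Y/(1 + k_d·θ_c) = 0.415 / (1 + 0.0653 × 9.15) = 0.415 / 1.597 = 0.2598 g VSS per g bCOD removed.
ΔS = 832 − 3.80 = 828.2 mg/L, so the substrate removal rate is 37400 × 828.2/1000 = 30975 kg bCOD/d.
So the net sludge growth is P_X = 0.2598 × 30975 = 8047 kg VSS/d.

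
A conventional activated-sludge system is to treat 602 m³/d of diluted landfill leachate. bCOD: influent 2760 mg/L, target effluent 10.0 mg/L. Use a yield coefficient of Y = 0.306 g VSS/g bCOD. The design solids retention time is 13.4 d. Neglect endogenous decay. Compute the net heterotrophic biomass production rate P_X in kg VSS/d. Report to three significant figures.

P_X ≈ 507 kg VSS/d

With endogenous decay neglected, the observed yield equals the true yield: Y_obs = Y = 0.306 g VSS/g bCOD.
Q·(S₀ − S) = 602 × (2760 − 10.0) × 10⁻³ = 1656 kg/d removed.
P_X = Y_obs · Q(S₀ − S) = 0.3060 × 1656 = 506.6 kg VSS/d.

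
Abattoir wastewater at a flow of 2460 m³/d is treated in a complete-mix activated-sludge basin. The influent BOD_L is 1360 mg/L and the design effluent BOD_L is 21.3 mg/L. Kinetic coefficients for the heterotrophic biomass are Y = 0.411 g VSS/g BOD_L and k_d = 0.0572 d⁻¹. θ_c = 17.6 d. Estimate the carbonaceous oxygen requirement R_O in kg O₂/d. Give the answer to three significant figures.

R_O ≈ 2340 kg O₂/d

Y_obs = Y / (1 + k_d θ_c) = 0.411 / (1 + 0.0572 × 17.6) = 0.411 / 2.007 = 0.2048.
Mass of BOD_L removed per day: Q(S₀ − S) = 2460 × 1339 g/m³ = 3293 kg/d.
Biomass synthesised: P_X = Y_obs × 3293 = 674.5 kg VSS/d.
R_O = Q·(S₀ − S) − 1.42·P_X = 3293 − 1.42 × 674.5 = 2335 kg O₂/d.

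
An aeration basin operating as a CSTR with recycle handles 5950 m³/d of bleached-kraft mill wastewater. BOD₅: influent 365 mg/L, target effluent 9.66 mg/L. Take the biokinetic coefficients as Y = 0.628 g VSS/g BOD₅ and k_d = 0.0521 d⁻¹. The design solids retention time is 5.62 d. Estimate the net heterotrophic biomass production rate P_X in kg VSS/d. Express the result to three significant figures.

P_X ≈ 1030 kg VSS/d

Correct the yield for decay: Y_obs = Y/(1 + k_d θ_c) = 0.628 / (1 + 0.0521 × 5.62) = 0.628 / 1.293 = 0.4858.
Mass of BOD₅ removed per day: Q(S₀ − S) = 5950 × 355.3 g/m³ = 2114 kg/d.
P_X = Y_obs · Q(S₀ − S) = 0.4858 × 2114 = 1027 kg VSS/d.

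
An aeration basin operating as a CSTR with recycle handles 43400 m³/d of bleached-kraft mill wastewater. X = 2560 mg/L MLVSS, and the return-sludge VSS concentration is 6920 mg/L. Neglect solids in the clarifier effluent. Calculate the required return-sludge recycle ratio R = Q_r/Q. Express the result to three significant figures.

R = Q_r/Q = X/(X_r − X) = 2560 / (6920 − 2560) = 0.5872.

R ≈ 0.587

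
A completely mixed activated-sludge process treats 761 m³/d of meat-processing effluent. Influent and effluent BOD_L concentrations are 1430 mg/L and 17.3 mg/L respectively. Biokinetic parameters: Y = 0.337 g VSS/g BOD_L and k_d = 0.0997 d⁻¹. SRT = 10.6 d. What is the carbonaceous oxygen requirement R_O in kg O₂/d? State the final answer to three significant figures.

Correct the yield for decay: Y_obs = Y/(1 + k_d θ_c) = 0.337 / (1 + 0.0997 × 10.6) = 0.337 / 2.057 = 0.1638.
Mass of BOD_L removed per day: Q(S₀ − S) = 761 × 1413 g/m³ = 1075 kg/d.
Net sludge production P_X = 0.1638 × 1075 = 176.1 kg VSS/d.
Carbonaceous O₂ demand = substrate oxidised − cell-mass equivalent = 1075 − 1.42 × 176.1 = 824.9 kg O₂/d.

R_O ≈ 825 kg O₂/d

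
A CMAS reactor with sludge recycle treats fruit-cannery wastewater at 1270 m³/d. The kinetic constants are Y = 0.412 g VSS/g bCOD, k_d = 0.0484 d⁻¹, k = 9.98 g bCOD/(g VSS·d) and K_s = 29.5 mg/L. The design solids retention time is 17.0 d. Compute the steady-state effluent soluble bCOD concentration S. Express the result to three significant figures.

For a completely mixed reactor with recycle the Lawrence–McCarty relation gives S = K_s·(1 + k_d·θ_c) / [θ_c·(Y·k − k_d) − 1] = 29.5 × (1 + 0.0484 × 17.0) / [17.0 × (0.412 × 9.98 − 0.0484) − 1] = 53.77 / 68.08 = 0.7899 mg/L.

S ≈ 0.790 mg/L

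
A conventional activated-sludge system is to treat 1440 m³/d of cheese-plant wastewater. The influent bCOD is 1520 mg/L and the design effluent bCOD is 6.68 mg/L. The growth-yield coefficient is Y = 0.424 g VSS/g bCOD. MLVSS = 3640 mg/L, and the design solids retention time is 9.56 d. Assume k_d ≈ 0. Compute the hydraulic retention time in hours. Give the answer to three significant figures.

Biomass mass balance (decay neglected): V·X = Y·Q·(S₀ − S)·θ_c, so V = 0.424 × 1440 × (1520 − 6.68) × 9.56 / 3640 = 2427 m³.
Hydraulic retention time τ = V/Q = 2427 / 1440 = 1.685 d = 40.44 h.

τ ≈ 40.4 h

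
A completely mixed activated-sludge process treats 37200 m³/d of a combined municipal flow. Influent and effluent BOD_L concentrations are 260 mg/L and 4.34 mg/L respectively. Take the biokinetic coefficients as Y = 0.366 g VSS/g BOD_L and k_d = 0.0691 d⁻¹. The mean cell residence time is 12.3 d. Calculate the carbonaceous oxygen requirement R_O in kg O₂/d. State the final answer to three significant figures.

R_O ≈ 6840 kg O₂/d

Observed yield with endogenous decay: Y_obs = Y / (1 + k_d·θ_c) = 0.366 / (1 + 0.0691 × 12.3) = 0.366 / 1.850 = 0.1978 g VSS/g BOD_L.
Substrate removed = Q·(S₀ − S) = 37200 m³/d × (260 − 4.34) g/m³ = 9.51×10^6 g/d = 9511 kg/d.
Net sludge production P_X = 0.1978 × 9511 = 1882 kg VSS/d.
R_O = Q·(S₀ − S) − 1.42·P_X = 9511 − 1.42 × 1882 = 6839 kg O₂/d.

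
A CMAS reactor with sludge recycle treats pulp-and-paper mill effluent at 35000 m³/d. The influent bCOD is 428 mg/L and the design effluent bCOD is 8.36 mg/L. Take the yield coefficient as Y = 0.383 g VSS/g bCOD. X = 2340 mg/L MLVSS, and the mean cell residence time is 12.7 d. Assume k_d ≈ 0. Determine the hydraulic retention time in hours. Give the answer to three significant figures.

With k_d = 0 the design equation reduces to V = Y Q (S₀−S) θ_c / X = 0.383 × 35000 × (428 − 8.36) × 12.7 / 2340 = 30530 m³.
HRT = V/Q = 30530 m³ / 35000 m³·d⁻¹ = 0.8723 d × 24 = 20.94 h.

τ ≈ 20.9 h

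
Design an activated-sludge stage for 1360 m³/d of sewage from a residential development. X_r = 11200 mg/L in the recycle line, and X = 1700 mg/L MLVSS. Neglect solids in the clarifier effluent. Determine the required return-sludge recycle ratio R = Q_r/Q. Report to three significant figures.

R = Q_r/Q = X/(X_r − X) = 1700 / (11200 − 1700) = 0.1789.

R ≈ 0.179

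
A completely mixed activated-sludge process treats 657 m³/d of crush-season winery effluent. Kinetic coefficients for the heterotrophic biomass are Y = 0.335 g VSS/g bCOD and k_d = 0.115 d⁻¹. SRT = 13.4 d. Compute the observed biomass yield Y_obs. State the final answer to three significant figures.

Y_obs ≈ 0.132 g VSS/g bCOD

Y_obs = Y / (1 + k_d θ_c) = 0.335 / (1 + 0.115 × 13.4) = 0.335 / 2.541 = 0.1318.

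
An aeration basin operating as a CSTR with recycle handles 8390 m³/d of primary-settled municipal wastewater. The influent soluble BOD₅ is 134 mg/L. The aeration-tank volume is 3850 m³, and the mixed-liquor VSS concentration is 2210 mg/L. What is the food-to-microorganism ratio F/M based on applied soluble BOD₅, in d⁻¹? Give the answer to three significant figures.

Food-to-microorganism ratio F/M = Q S₀ / (V X) = 8390 × 134 / (3850 × 2210) = 0.1321 d⁻¹.

F/M ≈ 0.132 d⁻¹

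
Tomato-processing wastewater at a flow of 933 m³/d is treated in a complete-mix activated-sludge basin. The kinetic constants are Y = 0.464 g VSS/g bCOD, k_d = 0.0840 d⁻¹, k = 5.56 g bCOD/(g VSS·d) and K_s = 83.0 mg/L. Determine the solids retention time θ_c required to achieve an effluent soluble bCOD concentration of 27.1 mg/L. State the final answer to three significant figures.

θ_c ≈ 1.81 d

At the target effluent, Y k S/(K_s+S) = 0.464×5.56×27.1/110.1 = 0.6350 d⁻¹.
1/θ_c = 0.6350 − 0.0840 = 0.5510 d⁻¹, so θ_c = 1.815 d.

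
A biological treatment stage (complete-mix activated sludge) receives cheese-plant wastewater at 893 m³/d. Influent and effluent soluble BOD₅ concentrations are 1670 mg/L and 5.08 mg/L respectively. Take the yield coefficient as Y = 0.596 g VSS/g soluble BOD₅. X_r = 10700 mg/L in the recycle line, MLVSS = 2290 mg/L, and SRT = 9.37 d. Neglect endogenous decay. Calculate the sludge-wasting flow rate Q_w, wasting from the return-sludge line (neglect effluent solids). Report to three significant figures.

With k_d = 0 the design equation reduces to V = Y Q (S₀−S) θ_c / X = 0.596 × 893 × (1670 − 5.08) × 9.37 / 2290 = 3626 m³.
Wasting from the return line (neglecting effluent solids): Q_w = V·X / (θ_c·X_r) = 3626 × 2290 / (9.37 × 10700) = 82.81 m³/d.

Q_w ≈ 82.8 m³/d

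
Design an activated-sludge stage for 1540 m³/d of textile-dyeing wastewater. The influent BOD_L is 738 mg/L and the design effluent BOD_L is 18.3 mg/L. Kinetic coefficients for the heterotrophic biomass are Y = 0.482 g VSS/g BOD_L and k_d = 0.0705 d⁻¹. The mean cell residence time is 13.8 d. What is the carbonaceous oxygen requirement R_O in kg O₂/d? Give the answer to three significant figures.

R_O ≈ 724 kg O₂/d

Y_obs = Y / (1 + k_d θ_c) = 0.482 / (1 + 0.0705 × 13.8) = 0.482 / 1.973 = 0.2443.
ΔS = 738 − 18.3 = 719.7 mg/L, so the substrate removal rate is 1540 × 719.7/1000 = 1108 kg BOD_L/d.
P_X = Y_obs·Q·(S₀ − S) = 0.2443 × 1108 = 270.8 kg VSS/d.
R_O = Q·(S₀ − S) − 1.42·P_X = 1108 − 1.42 × 270.8 = 723.8 kg O₂/d.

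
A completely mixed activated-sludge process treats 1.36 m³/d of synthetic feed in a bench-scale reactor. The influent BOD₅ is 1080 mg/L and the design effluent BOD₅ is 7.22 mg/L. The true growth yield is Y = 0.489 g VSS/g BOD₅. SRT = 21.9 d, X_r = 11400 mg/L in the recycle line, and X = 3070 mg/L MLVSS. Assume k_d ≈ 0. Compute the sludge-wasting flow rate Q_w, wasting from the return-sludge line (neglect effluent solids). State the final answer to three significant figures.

Q_w ≈ 0.0626 m³/d

Biomass mass balance (decay neglected): V·X = Y·Q·(S₀ − S)·θ_c, so V = 0.489 × 1.36 × (1080 − 7.22) × 21.9 / 3070 = 5.089 m³.
Q_w = (V·X)/(θ_c X_r) = 5.089 × 3070 / (21.9 × 11400) = 0.06258 m³/d.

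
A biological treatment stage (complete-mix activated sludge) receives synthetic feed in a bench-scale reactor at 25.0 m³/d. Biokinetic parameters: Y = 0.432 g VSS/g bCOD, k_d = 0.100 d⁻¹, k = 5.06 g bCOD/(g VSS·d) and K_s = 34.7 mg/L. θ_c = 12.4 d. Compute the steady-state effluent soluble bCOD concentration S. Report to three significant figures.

From the Monod/SRT balance for a CMAS, S = K_s·(1+k_d θ_c)/[θ_c·(Y k − k_d) − 1] = 34.7 × (1 + 0.100 × 12.4) / [12.4 × (0.432 × 5.06 − 0.100) − 1] = 77.73 / 24.87 = 3.126 mg/L.

S ≈ 3.13 mg/L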